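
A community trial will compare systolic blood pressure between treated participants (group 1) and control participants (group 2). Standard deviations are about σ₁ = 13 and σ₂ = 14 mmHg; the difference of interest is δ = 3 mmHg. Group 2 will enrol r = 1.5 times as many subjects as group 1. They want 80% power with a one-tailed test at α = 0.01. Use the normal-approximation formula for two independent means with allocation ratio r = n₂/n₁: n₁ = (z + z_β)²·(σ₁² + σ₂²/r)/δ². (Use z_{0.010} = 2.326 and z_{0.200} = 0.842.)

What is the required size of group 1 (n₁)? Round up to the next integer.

n₁ = (z_α + z_β)² · (σ₁² + σ₂²/r) / δ²
   = (2.326 + 0.842)² · (13² + 14²/1.5) / 3²
   = 10.0362 · (169 + 130.6667) / 9
   = 10.0362 · 299.6667 / 9
   = 334.17
Round up → n₁ = 335; n₂ = r·n₁ = 1.5 × 335 = 503.

n₁ = 335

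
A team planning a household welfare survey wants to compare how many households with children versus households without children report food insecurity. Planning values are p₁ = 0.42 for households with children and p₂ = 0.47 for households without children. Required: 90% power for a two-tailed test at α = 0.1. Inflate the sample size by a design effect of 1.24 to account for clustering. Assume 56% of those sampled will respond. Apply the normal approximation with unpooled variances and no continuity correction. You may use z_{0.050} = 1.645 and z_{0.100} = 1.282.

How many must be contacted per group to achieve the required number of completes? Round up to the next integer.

n = (z_{α/2} + z_β)² · [p₁(1−p₁) + p₂(1−p₂)] / (p₁ − p₂)²
  = (1.645 + 1.282)² · (0.42·0.58 + 0.47·0.53) / (-0.05)²
  = (2.927)² · (0.2436 + 0.2491) / 0.0025
  = 8.5673 · 0.4927 / 0.0025
  = 1688.45
Design effect: 1.24 × 1688.45 = 2093.68.
Adjust for 56% response: 2093.68 / 0.56 = 3738.71.
Round up → n = 3739 per group.

n = 3739 per group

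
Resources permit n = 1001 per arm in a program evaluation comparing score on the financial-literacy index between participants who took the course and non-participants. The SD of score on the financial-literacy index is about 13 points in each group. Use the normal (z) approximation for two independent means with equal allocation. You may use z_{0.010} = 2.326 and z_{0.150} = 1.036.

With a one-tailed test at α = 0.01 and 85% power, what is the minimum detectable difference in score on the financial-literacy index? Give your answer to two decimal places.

Minimum detectable difference ≈ 1.95 points

δ = (z_α + z_β) · √((σ₁²+σ₂²)/n)
  = (2.326 + 1.036) · √(338/1001)
  = 3.362 · √0.33766
  = 3.362 · 0.5811
  = 1.9536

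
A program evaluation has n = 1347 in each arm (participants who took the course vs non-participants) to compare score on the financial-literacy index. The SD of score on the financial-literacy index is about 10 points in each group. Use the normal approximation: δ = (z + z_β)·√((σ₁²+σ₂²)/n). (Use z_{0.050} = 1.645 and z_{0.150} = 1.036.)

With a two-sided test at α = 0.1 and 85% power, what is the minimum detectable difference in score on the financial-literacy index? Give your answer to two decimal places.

δ = (z_{α/2} + z_β) · √((σ₁²+σ₂²)/n)
  = (1.645 + 1.036) · √(200/1347)
  = 2.681 · √0.14848
  = 2.681 · 0.3853
  = 1.0331

Minimum detectable difference ≈ 1.03 points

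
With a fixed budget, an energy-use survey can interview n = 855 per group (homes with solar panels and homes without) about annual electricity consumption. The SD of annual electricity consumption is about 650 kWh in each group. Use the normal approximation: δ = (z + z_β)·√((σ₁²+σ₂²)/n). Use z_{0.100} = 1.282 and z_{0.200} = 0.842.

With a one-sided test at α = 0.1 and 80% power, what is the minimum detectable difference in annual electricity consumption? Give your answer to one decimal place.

Minimum detectable difference ≈ 66.8 kWh

δ = (z_α + z_β) · √((σ₁²+σ₂²)/n)
  = (1.282 + 0.842) · √(845000/855)
  = 2.124 · √988.3041
  = 2.124 · 31.4373
  = 66.7728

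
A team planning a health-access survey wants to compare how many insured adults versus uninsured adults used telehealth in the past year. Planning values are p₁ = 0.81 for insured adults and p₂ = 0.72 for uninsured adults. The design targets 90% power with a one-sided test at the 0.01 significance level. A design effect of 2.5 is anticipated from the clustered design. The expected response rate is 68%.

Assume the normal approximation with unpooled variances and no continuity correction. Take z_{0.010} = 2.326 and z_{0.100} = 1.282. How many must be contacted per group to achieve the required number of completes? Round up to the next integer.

n = 2101 per group

n = (z_α + z_β)² · [p₁(1−p₁) + p₂(1−p₂)] / (p₁ − p₂)²
  = (2.326 + 1.282)² · (0.81·0.19 + 0.72·0.28) / (0.09)²
  = (3.608)² · (0.1539 + 0.2016) / 0.0081
  = 13.0177 · 0.3555 / 0.0081
  = 571.33
Design effect: 2.5 × 571.33 = 1428.33.
Adjust for 68% response: 1428.33 / 0.68 = 2100.48.
Round up → n = 2101 per group.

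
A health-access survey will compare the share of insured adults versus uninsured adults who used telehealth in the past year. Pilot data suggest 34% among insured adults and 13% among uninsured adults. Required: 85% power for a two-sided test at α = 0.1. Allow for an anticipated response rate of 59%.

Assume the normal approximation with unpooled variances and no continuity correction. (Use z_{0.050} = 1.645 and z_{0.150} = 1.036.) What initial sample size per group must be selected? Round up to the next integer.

n = (z_{α/2} + z_β)² · [p₁(1−p₁) + p₂(1−p₂)] / (p₁ − p₂)²
  = (1.645 + 1.036)² · (0.34·0.66 + 0.13·0.87) / (0.21)²
  = (2.681)² · (0.2244 + 0.1131) / 0.0441
  = 7.1878 · 0.3375 / 0.0441
  = 55.01
Adjust for 59% response: 55.01 / 0.59 = 93.23.
Round up → n = 94 per group.

n = 94 per group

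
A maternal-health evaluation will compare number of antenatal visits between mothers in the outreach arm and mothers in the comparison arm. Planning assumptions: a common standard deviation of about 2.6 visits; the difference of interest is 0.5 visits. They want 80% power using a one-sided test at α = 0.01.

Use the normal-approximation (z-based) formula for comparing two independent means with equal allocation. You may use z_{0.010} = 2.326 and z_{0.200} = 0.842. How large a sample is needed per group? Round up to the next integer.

n = (z_α + z_β)² · (σ₁² + σ₂²) / δ²
  = (2.326 + 0.842)² · (2·2.6² = 13.52) / 0.5²
  = 10.0362 · 13.52 / 0.25
  = 542.76
Round up → n = 543 per group.

n = 543 per group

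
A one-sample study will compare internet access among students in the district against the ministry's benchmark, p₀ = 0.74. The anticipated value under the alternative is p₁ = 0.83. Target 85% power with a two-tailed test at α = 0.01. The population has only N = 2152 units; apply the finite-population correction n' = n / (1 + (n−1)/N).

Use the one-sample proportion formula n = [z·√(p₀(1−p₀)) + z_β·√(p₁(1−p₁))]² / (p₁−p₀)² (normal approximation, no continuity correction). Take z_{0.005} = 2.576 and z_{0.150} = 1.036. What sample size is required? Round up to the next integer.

n = [z_{α/2}·√(p₀q₀) + z_β·√(p₁q₁)]² / (p₁ − p₀)²
  = [2.576·√(0.74·0.26) + 1.036·√(0.83·0.17)]² / (0.09)²
  = [2.576·0.4386 + 1.036·0.3756]² / 0.0081
  = [1.5191]² / 0.0081
  = 284.89
Finite-population correction (N = 2152): 284.89 / (1 + (284.89 − 1)/2152) = 251.69.
Round up → n = 252.

n = 252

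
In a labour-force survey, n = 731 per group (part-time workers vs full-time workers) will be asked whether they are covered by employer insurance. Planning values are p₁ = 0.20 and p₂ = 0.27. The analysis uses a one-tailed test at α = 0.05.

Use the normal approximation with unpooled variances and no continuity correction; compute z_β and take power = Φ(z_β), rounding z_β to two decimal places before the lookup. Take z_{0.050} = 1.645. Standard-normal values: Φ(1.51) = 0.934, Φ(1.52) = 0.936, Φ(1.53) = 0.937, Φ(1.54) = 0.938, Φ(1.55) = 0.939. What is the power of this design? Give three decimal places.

Power ≈ 0.936

z_β = |p₁−p₂|·√(n/[p₁q₁+p₂q₂]) − z_α
    = 0.07 · √(731/0.3571) − 1.645
    = 0.07 · 45.2443 − 1.645
    = 3.1671 − 1.645 = 1.5221 → 1.52
Power = Φ(1.52) = 0.936.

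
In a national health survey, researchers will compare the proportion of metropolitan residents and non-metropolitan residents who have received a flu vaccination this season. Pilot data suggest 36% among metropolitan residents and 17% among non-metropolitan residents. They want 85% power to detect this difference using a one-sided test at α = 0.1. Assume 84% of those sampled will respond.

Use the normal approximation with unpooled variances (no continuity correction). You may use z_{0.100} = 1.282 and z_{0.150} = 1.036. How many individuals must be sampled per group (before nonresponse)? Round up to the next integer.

n = (z_α + z_β)² · [p₁(1−p₁) + p₂(1−p₂)] / (p₁ − p₂)²
  = (1.282 + 1.036)² · (0.36·0.64 + 0.17·0.83) / (0.19)²
  = (2.318)² · (0.2304 + 0.1411) / 0.0361
  = 5.3731 · 0.3715 / 0.0361
  = 55.29
Adjust for 84% response: 55.29 / 0.84 = 65.83.
Round up → n = 66 per group.

n = 66 per group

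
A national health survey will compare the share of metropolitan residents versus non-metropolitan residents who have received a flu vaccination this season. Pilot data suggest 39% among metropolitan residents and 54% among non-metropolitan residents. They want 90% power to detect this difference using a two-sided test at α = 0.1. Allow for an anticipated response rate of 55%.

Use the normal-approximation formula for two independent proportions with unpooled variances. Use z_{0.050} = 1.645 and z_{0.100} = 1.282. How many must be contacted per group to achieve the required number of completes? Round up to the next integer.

n = (z_{α/2} + z_β)² · [p₁(1−p₁) + p₂(1−p₂)] / (p₁ − p₂)²
  = (1.645 + 1.282)² · (0.39·0.61 + 0.54·0.46) / (-0.15)²
  = (2.927)² · (0.2379 + 0.2484) / 0.0225
  = 8.5673 · 0.4863 / 0.0225
  = 185.17
Adjust for 55% response: 185.17 / 0.55 = 336.67.
Round up → n = 337 per group.

n = 337 per group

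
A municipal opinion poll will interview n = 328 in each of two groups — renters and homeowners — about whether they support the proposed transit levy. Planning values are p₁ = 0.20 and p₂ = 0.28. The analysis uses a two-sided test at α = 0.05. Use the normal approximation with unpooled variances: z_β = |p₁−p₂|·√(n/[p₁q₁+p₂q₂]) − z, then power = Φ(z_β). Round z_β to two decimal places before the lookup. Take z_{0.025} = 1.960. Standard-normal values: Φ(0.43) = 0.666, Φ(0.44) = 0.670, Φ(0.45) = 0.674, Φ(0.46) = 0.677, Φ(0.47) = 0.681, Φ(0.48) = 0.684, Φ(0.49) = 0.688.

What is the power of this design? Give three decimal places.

Power ≈ 0.674

z_β = |p₁−p₂|·√(n/[p₁q₁+p₂q₂]) − z_{α/2}
    = 0.08 · √(328/0.3616) − 1.960
    = 0.08 · 30.1178 − 1.960
    = 2.4094 − 1.960 = 0.4494 → 0.45
Power = Φ(0.45) = 0.674.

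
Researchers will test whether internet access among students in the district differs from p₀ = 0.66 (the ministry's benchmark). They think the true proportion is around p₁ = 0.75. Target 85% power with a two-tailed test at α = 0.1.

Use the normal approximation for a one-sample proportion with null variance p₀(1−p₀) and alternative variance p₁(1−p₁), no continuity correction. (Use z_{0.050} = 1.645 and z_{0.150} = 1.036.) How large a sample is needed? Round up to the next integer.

n = [z_{α/2}·√(p₀q₀) + z_β·√(p₁q₁)]² / (p₁ − p₀)²
  = [1.645·√(0.66·0.34) + 1.036·√(0.75·0.25)]² / (0.09)²
  = [1.645·0.4737 + 1.036·0.4330]² / 0.0081
  = [1.2279]² / 0.0081
  = 186.13
Round up → n = 187.

n = 187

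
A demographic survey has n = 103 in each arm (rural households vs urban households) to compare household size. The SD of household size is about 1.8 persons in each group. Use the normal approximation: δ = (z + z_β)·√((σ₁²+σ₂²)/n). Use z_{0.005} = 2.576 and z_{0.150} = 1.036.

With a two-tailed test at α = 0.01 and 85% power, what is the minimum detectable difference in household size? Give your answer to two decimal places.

δ = (z_{α/2} + z_β) · √((σ₁²+σ₂²)/n)
  = (2.576 + 1.036) · √(6.48/103)
  = 3.612 · √0.06291
  = 3.612 · 0.2508
  = 0.9060

Minimum detectable difference ≈ 0.91 persons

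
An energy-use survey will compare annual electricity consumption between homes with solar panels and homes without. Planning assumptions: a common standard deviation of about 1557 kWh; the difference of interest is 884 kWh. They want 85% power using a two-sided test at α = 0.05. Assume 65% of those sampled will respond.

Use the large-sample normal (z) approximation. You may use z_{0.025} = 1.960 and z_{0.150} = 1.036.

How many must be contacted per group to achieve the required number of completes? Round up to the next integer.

n = (z_{α/2} + z_β)² · (σ₁² + σ₂²) / δ²
  = (1.960 + 1.036)² · (2·1557² = 4848498) / 884²
  = 8.9760 · 4848498 / 781456
  = 55.69
Adjust for 65% response: 55.69 / 0.65 = 85.68.
Round up → n = 86 per group.

n = 86 per group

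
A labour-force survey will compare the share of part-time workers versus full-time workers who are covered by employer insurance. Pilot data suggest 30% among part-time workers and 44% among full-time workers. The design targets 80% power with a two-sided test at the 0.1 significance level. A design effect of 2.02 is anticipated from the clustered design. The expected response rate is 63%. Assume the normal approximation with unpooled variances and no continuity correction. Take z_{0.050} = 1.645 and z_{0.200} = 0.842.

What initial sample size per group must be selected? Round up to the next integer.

n = (z_{α/2} + z_β)² · [p₁(1−p₁) + p₂(1−p₂)] / (p₁ − p₂)²
  = (1.645 + 0.842)² · (0.30·0.70 + 0.44·0.56) / (-0.14)²
  = (2.487)² · (0.2100 + 0.2464) / 0.0196
  = 6.1852 · 0.4564 / 0.0196
  = 144.03
Design effect: 2.02 × 144.03 = 290.93.
Adjust for 63% response: 290.93 / 0.63 = 461.80.
Round up → n = 462 per group.

n = 462 per group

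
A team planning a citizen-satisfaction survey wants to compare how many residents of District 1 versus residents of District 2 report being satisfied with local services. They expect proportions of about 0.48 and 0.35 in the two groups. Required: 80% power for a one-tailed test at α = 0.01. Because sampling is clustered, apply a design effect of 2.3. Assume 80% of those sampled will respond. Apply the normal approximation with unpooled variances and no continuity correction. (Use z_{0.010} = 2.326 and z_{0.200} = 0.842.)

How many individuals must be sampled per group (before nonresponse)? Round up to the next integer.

n = 815 per group

n = (z_α + z_β)² · [p₁(1−p₁) + p₂(1−p₂)] / (p₁ − p₂)²
  = (2.326 + 0.842)² · (0.48·0.52 + 0.35·0.65) / (0.13)²
  = (3.168)² · (0.2496 + 0.2275) / 0.0169
  = 10.0362 · 0.4771 / 0.0169
  = 283.33
Design effect: 2.3 × 283.33 = 651.66.
Adjust for 80% response: 651.66 / 0.80 = 814.57.
Round up → n = 815 per group.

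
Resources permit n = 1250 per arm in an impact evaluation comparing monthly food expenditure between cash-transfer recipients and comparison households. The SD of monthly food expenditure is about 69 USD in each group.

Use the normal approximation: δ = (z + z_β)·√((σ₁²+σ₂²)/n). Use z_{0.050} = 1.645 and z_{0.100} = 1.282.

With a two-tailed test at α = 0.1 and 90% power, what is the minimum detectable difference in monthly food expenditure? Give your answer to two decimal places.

δ = (z_{α/2} + z_β) · √((σ₁²+σ₂²)/n)
  = (1.645 + 1.282) · √(9522/1250)
  = 2.927 · √7.6176
  = 2.927 · 2.7600
  = 8.0785

Minimum detectable difference ≈ 8.08 USD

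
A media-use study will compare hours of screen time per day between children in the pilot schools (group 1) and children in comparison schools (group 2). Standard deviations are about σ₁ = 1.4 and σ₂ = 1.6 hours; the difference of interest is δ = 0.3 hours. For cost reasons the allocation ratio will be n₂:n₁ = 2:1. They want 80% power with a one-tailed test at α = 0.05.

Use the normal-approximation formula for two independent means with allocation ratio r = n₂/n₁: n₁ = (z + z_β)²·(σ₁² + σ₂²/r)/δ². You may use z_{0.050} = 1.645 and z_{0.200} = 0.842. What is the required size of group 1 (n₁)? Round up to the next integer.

n₁ = 223

n₁ = (z_α + z_β)² · (σ₁² + σ₂²/r) / δ²
   = (1.645 + 0.842)² · (1.4² + 1.6²/2) / 0.3²
   = 6.1852 · (1.96 + 1.28) / 0.09
   = 6.1852 · 3.24 / 0.09
   = 222.67
Round up → n₁ = 223; n₂ = r·n₁ = 2 × 223 = 446.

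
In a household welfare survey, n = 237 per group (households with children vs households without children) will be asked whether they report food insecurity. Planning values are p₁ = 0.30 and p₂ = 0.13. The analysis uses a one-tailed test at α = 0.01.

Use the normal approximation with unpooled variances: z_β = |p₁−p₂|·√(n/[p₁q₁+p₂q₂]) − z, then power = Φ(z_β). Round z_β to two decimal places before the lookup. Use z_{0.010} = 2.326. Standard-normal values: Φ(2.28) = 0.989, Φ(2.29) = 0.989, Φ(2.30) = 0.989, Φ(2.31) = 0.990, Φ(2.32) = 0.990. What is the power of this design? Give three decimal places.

Power ≈ 0.989

z_β = |p₁−p₂|·√(n/[p₁q₁+p₂q₂]) − z_α
    = 0.17 · √(237/0.3231) − 2.326
    = 0.17 · 27.0836 − 2.326
    = 4.6042 − 2.326 = 2.2782 → 2.28
Power = Φ(2.28) = 0.989.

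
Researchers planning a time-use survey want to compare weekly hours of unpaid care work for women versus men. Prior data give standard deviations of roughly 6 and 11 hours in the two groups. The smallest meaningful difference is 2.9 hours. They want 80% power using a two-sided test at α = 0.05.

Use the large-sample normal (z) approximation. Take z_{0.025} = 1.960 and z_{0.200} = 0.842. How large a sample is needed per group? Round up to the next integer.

n = 147 per group

n = (z_{α/2} + z_β)² · (σ₁² + σ₂²) / δ²
  = (1.960 + 0.842)² · (6² + 11² = 157) / 2.9²
  = 7.8512 · 157 / 8.41
  = 146.57
Round up → n = 147 per group.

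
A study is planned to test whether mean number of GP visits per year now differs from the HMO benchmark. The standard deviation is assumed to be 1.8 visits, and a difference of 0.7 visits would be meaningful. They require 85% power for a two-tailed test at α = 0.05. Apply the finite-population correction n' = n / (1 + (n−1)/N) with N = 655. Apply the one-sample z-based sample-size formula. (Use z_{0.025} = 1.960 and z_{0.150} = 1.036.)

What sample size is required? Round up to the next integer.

n = 55

n = (z_{α/2} + z_β)² · σ² / δ²
  = (1.960 + 1.036)² · 1.8² / 0.7²
  = 8.9760 · 3.24 / 0.49
  = 59.35
Finite-population correction (N = 655): 59.35 / (1 + (59.35 − 1)/655) = 54.50.
Round up → n = 55.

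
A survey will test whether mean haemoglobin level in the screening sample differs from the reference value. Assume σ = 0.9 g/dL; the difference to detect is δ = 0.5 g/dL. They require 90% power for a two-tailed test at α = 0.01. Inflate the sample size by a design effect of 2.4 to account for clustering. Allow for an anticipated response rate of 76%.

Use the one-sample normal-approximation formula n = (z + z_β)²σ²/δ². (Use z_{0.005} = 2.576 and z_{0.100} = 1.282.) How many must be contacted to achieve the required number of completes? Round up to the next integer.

n = 153

n = (z_{α/2} + z_β)² · σ² / δ²
  = (2.576 + 1.282)² · 0.9² / 0.5²
  = 14.8842 · 0.81 / 0.25
  = 48.22
Design effect: 2.4 × 48.22 = 115.74.
Adjust for 76% response: 115.74 / 0.76 = 152.29.
Round up → n = 153.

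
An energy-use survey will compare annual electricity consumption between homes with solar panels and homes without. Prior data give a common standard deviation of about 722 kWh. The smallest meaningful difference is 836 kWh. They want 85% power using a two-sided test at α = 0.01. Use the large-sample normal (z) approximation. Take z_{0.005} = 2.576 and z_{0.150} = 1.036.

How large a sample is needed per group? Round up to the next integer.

n = 20 per group

n = (z_{α/2} + z_β)² · (σ₁² + σ₂²) / δ²
  = (2.576 + 1.036)² · (2·722² = 1042568) / 836²
  = 13.0465 · 1042568 / 698896
  = 19.46
Round up → n = 20 per group.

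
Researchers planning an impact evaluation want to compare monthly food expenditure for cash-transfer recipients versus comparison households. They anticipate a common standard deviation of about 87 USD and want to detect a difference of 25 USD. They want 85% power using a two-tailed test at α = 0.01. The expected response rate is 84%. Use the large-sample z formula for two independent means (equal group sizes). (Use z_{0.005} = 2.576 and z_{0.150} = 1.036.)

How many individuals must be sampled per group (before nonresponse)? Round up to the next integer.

n = 377 per group

n = (z_{α/2} + z_β)² · (σ₁² + σ₂²) / δ²
  = (2.576 + 1.036)² · (2·87² = 15138) / 25²
  = 13.0465 · 15138 / 625
  = 316.00
Adjust for 84% response: 316.00 / 0.84 = 376.19.
Round up → n = 377 per group.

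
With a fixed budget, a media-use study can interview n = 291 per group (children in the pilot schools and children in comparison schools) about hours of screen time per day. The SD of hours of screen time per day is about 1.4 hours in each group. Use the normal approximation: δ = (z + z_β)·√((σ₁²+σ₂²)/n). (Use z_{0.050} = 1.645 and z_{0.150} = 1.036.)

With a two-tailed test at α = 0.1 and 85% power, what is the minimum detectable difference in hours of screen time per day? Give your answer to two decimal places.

Minimum detectable difference ≈ 0.31 hours

δ = (z_{α/2} + z_β) · √((σ₁²+σ₂²)/n)
  = (1.645 + 1.036) · √(3.92/291)
  = 2.681 · √0.01347
  = 2.681 · 0.1161
  = 0.3112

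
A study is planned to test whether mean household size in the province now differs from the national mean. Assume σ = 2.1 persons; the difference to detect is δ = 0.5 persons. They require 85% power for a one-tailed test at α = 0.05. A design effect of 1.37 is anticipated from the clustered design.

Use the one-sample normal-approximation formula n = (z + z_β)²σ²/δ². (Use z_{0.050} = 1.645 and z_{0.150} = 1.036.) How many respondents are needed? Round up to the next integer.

n = (z_α + z_β)² · σ² / δ²
  = (1.645 + 1.036)² · 2.1² / 0.5²
  = 7.1878 · 4.41 / 0.25
  = 126.79
Design effect: 1.37 × 126.79 = 173.71.
Round up → n = 174.

n = 174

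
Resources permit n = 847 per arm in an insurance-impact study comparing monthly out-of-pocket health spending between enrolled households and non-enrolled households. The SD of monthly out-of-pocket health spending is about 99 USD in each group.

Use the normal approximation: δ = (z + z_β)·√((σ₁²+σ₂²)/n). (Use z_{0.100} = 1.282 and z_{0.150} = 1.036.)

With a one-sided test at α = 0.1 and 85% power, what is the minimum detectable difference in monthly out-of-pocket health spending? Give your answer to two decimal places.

δ = (z_α + z_β) · √((σ₁²+σ₂²)/n)
  = (1.282 + 1.036) · √(19602/847)
  = 2.318 · √23.1429
  = 2.318 · 4.8107
  = 11.1512

Minimum detectable difference ≈ 11.15 USD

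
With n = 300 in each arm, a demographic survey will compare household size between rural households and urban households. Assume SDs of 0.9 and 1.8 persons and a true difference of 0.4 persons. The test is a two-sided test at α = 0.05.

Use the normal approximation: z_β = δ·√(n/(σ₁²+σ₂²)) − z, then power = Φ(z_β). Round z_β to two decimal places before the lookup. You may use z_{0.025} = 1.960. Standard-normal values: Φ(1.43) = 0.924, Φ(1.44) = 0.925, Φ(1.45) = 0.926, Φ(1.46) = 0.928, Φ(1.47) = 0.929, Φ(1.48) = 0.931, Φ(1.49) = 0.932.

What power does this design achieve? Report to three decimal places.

Power ≈ 0.931

z_β = δ·√(n/(σ₁²+σ₂²)) − z_{α/2}
    = 0.4 · √(300/4.05) − 1.960
    = 0.4 · 8.60663 − 1.960
    = 3.4427 − 1.960 = 1.4827 → 1.48
Power = Φ(1.48) = 0.931.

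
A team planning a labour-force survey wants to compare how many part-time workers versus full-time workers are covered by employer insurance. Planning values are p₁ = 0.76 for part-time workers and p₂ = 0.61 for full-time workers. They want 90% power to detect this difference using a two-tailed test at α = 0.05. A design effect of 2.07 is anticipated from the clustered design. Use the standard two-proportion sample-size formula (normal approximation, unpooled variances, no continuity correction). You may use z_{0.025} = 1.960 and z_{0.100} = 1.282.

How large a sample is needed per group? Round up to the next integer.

n = 407 per group

n = (z_{α/2} + z_β)² · [p₁(1−p₁) + p₂(1−p₂)] / (p₁ − p₂)²
  = (1.960 + 1.282)² · (0.76·0.24 + 0.61·0.39) / (0.15)²
  = (3.242)² · (0.1824 + 0.2379) / 0.0225
  = 10.5106 · 0.4203 / 0.0225
  = 196.34
Design effect: 2.07 × 196.34 = 406.42.
Round up → n = 407 per group.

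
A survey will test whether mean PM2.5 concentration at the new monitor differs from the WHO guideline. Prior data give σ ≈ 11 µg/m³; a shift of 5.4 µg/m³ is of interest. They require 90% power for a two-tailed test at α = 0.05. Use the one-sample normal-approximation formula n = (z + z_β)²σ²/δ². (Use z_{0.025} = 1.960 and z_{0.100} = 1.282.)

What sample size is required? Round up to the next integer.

n = 44

n = (z_{α/2} + z_β)² · σ² / δ²
  = (1.960 + 1.282)² · 11² / 5.4²
  = 10.5106 · 121 / 29.16
  = 43.61
Round up → n = 44.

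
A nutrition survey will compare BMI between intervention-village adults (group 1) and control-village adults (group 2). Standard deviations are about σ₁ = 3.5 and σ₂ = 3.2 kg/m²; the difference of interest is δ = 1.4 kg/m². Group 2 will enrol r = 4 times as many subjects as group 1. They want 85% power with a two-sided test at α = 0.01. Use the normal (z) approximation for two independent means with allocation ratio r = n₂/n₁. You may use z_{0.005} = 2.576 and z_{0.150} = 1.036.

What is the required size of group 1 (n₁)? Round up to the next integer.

n₁ = (z_{α/2} + z_β)² · (σ₁² + σ₂²/r) / δ²
   = (2.576 + 1.036)² · (3.5² + 3.2²/4) / 1.4²
   = 13.0465 · (12.25 + 2.56) / 1.96
   = 13.0465 · 14.81 / 1.96
   = 98.58
Round up → n₁ = 99; n₂ = r·n₁ = 4 × 99 = 396.

n₁ = 99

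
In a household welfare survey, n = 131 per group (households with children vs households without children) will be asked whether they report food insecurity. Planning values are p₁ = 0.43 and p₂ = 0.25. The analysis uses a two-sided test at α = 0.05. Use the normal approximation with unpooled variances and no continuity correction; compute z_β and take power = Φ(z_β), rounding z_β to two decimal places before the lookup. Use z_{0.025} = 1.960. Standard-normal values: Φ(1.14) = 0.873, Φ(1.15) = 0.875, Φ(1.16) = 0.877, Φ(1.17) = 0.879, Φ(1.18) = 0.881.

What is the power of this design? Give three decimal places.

Power ≈ 0.879

z_β = |p₁−p₂|·√(n/[p₁q₁+p₂q₂]) − z_{α/2}
    = 0.18 · √(131/0.4326) − 1.960
    = 0.18 · 17.4017 − 1.960
    = 3.1323 − 1.960 = 1.1723 → 1.17
Power = Φ(1.17) = 0.879.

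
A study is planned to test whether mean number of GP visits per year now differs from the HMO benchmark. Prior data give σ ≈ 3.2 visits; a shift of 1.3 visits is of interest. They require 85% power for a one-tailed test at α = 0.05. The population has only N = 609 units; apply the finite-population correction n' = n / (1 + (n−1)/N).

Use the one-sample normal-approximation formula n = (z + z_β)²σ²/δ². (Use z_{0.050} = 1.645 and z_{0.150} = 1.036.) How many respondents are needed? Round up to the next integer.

n = 41

n = (z_α + z_β)² · σ² / δ²
  = (1.645 + 1.036)² · 3.2² / 1.3²
  = 7.1878 · 10.24 / 1.69
  = 43.55
Finite-population correction (N = 609): 43.55 / (1 + (43.55 − 1)/609) = 40.71.
Round up → n = 41.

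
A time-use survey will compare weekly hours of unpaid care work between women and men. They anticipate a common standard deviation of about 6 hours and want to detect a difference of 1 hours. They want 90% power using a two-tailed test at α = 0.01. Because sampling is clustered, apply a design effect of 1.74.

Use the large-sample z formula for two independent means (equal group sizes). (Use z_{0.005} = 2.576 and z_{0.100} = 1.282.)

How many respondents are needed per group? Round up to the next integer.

n = 1865 per group

n = (z_{α/2} + z_β)² · (σ₁² + σ₂²) / δ²
  = (2.576 + 1.282)² · (2·6² = 72) / 1²
  = 14.8842 · 72 / 1
  = 1071.66
Design effect: 1.74 × 1071.66 = 1864.69.
Round up → n = 1865 per group.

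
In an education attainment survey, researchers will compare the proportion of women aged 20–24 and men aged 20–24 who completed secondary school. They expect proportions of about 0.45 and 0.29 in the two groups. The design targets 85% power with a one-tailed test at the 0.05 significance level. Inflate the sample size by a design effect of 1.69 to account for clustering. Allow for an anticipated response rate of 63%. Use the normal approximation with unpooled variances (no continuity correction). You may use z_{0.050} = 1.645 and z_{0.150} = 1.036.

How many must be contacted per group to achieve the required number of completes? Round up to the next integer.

n = 342 per group

n = (z_α + z_β)² · [p₁(1−p₁) + p₂(1−p₂)] / (p₁ − p₂)²
  = (1.645 + 1.036)² · (0.45·0.55 + 0.29·0.71) / (0.16)²
  = (2.681)² · (0.2475 + 0.2059) / 0.0256
  = 7.1878 · 0.4534 / 0.0256
  = 127.30
Design effect: 1.69 × 127.30 = 215.14.
Adjust for 63% response: 215.14 / 0.63 = 341.49.
Round up → n = 342 per group.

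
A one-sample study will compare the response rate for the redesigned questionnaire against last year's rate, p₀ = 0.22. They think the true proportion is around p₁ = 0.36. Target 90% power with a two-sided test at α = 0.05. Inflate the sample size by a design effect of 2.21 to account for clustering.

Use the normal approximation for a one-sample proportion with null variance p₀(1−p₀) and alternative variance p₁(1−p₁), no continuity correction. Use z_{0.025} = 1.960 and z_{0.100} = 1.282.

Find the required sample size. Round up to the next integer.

n = [z_{α/2}·√(p₀q₀) + z_β·√(p₁q₁)]² / (p₁ − p₀)²
  = [1.960·√(0.22·0.78) + 1.282·√(0.36·0.64)]² / (0.14)²
  = [1.960·0.4142 + 1.282·0.4800]² / 0.0196
  = [1.4273]² / 0.0196
  = 103.94
Design effect: 2.21 × 103.94 = 229.70.
Round up → n = 230.

n = 230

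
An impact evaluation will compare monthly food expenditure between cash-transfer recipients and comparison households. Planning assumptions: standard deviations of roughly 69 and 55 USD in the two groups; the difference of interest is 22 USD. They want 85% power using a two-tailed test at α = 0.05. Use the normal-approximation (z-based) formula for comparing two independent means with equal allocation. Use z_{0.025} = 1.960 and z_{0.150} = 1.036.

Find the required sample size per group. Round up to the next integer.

n = 145 per group

n = (z_{α/2} + z_β)² · (σ₁² + σ₂²) / δ²
  = (1.960 + 1.036)² · (69² + 55² = 7786) / 22²
  = 8.9760 · 7786 / 484
  = 144.40
Round up → n = 145 per group.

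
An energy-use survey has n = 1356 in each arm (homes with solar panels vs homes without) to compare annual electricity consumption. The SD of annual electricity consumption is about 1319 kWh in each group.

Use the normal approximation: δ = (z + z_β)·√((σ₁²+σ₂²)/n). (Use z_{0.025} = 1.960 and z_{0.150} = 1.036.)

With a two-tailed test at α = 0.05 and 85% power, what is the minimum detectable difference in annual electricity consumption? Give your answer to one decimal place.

δ = (z_{α/2} + z_β) · √((σ₁²+σ₂²)/n)
  = (1.960 + 1.036) · √(3479522/1356)
  = 2.996 · √2566.0
  = 2.996 · 50.6559
  = 151.7650

Minimum detectable difference ≈ 151.8 kWh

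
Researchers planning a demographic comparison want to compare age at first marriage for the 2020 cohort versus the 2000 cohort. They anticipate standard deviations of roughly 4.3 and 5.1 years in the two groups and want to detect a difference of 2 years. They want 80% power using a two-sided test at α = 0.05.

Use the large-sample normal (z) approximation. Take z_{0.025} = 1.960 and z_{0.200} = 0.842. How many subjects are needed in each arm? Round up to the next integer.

n = (z_{α/2} + z_β)² · (σ₁² + σ₂²) / δ²
  = (1.960 + 0.842)² · (4.3² + 5.1² = 44.5) / 2²
  = 7.8512 · 44.5 / 4
  = 87.34
Round up → n = 88 per group.

n = 88 per group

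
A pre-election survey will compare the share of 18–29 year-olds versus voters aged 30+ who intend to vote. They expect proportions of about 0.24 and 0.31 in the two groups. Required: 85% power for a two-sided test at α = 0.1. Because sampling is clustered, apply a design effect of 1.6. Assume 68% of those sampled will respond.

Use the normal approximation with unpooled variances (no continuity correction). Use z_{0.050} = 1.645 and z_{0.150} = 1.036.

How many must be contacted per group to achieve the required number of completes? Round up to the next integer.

n = 1368 per group

n = (z_{α/2} + z_β)² · [p₁(1−p₁) + p₂(1−p₂)] / (p₁ − p₂)²
  = (1.645 + 1.036)² · (0.24·0.76 + 0.31·0.69) / (-0.07)²
  = (2.681)² · (0.1824 + 0.2139) / 0.0049
  = 7.1878 · 0.3963 / 0.0049
  = 581.33
Design effect: 1.6 × 581.33 = 930.13.
Adjust for 68% response: 930.13 / 0.68 = 1367.83.
Round up → n = 1368 per group.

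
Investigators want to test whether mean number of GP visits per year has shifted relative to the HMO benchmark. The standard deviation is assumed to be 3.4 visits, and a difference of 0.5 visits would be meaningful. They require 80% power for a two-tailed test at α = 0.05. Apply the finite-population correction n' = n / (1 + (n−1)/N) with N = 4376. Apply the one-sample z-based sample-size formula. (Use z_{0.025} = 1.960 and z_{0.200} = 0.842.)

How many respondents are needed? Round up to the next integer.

n = (z_{α/2} + z_β)² · σ² / δ²
  = (1.960 + 0.842)² · 3.4² / 0.5²
  = 7.8512 · 11.56 / 0.25
  = 363.04
Finite-population correction (N = 4376): 363.04 / (1 + (363.04 − 1)/4376) = 335.30.
Round up → n = 336.

n = 336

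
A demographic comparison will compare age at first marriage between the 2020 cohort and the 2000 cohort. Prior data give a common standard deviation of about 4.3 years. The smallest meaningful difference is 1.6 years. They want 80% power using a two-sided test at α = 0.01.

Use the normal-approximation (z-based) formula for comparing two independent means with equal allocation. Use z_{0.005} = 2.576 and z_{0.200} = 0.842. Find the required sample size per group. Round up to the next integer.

n = 169 per group

n = (z_{α/2} + z_β)² · (σ₁² + σ₂²) / δ²
  = (2.576 + 0.842)² · (2·4.3² = 36.98) / 1.6²
  = 11.6827 · 36.98 / 2.56
  = 168.76
Round up → n = 169 per group.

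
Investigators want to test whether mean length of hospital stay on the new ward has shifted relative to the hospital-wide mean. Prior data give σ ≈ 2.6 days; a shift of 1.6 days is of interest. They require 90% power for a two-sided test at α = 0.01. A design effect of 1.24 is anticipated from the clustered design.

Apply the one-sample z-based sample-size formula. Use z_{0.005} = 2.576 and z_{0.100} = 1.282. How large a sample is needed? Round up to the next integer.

n = 49

n = (z_{α/2} + z_β)² · σ² / δ²
  = (2.576 + 1.282)² · 2.6² / 1.6²
  = 14.8842 · 6.76 / 2.56
  = 39.30
Design effect: 1.24 × 39.30 = 48.74.
Round up → n = 49.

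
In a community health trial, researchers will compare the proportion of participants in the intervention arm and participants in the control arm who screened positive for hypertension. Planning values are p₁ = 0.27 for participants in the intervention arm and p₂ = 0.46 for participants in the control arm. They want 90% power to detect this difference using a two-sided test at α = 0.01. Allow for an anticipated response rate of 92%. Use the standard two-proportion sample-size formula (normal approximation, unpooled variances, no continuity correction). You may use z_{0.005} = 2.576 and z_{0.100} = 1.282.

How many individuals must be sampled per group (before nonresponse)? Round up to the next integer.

n = 200 per group

n = (z_{α/2} + z_β)² · [p₁(1−p₁) + p₂(1−p₂)] / (p₁ − p₂)²
  = (2.576 + 1.282)² · (0.27·0.73 + 0.46·0.54) / (-0.19)²
  = (3.858)² · (0.1971 + 0.2484) / 0.0361
  = 14.8842 · 0.4455 / 0.0361
  = 183.68
Adjust for 92% response: 183.68 / 0.92 = 199.65.
Round up → n = 200 per group.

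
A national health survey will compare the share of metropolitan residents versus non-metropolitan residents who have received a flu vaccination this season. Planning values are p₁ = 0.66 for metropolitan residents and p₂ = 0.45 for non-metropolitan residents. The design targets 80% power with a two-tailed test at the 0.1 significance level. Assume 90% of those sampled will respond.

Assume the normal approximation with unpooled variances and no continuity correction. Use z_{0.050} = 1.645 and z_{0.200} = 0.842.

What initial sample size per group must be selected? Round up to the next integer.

n = (z_{α/2} + z_β)² · [p₁(1−p₁) + p₂(1−p₂)] / (p₁ − p₂)²
  = (1.645 + 0.842)² · (0.66·0.34 + 0.45·0.55) / (0.21)²
  = (2.487)² · (0.2244 + 0.2475) / 0.0441
  = 6.1852 · 0.4719 / 0.0441
  = 66.19
Adjust for 90% response: 66.19 / 0.90 = 73.54.
Round up → n = 74 per group.

n = 74 per group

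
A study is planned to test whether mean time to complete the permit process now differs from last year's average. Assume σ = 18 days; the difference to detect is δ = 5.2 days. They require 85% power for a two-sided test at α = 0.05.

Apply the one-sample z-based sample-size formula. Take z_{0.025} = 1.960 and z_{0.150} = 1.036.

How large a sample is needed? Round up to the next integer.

n = 108

n = (z_{α/2} + z_β)² · σ² / δ²
  = (1.960 + 1.036)² · 18² / 5.2²
  = 8.9760 · 324 / 27.04
  = 107.55
Round up → n = 108.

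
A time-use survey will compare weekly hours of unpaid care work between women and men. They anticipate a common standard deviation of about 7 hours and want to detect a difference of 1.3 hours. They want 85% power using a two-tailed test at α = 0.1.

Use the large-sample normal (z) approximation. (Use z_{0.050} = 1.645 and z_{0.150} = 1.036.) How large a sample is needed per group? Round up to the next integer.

n = 417 per group

n = (z_{α/2} + z_β)² · (σ₁² + σ₂²) / δ²
  = (1.645 + 1.036)² · (2·7² = 98) / 1.3²
  = 7.1878 · 98 / 1.69
  = 416.81
Round up → n = 417 per group.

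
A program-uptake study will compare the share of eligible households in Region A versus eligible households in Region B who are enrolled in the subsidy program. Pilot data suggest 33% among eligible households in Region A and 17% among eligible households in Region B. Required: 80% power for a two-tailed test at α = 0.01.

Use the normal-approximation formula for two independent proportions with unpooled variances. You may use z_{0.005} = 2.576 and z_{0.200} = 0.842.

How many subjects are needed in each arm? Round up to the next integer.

n = 166 per group

n = (z_{α/2} + z_β)² · [p₁(1−p₁) + p₂(1−p₂)] / (p₁ − p₂)²
  = (2.576 + 0.842)² · (0.33·0.67 + 0.17·0.83) / (0.16)²
  = (3.418)² · (0.2211 + 0.1411) / 0.0256
  = 11.6827 · 0.3622 / 0.0256
  = 165.29
Round up → n = 166 per group.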